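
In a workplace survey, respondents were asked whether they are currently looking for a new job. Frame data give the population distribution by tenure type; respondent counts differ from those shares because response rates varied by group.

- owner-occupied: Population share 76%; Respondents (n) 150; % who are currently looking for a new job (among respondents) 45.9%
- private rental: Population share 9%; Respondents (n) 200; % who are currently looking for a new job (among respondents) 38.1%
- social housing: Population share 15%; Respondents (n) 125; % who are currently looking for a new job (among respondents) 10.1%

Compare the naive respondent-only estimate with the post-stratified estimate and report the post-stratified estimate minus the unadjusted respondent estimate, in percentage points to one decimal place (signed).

Unadjusted (pooled respondent) estimate weights by respondent counts:
  (150/475)×45.9 + (200/475)×38.1 + (125/475)×10.1 = 33.1947%
Reweighting by population tenure type shares:
  0.76×45.9 + 0.09×38.1 + 0.15×10.1 = 39.828%
Difference = 39.828 − 33.1947 = 6.6333 pp.

+6.6 percentage points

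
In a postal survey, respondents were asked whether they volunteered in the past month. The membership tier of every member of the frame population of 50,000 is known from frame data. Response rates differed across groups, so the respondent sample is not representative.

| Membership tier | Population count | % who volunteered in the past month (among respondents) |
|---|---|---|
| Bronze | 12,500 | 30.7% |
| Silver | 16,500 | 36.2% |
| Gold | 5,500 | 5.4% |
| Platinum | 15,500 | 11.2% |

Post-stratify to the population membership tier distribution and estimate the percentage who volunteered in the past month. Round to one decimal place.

Each cell contributes population-share × respondent value:
  Bronze: (12,500/50,000) × 30.7 = 7.675
  Silver: (16,500/50,000) × 36.2 = 11.946
  Gold: (5,500/50,000) × 5.4 = 0.594
  Platinum: (15,500/50,000) × 11.2 = 3.472
Post-stratified estimate = 23.687 → 23.7%.

23.7%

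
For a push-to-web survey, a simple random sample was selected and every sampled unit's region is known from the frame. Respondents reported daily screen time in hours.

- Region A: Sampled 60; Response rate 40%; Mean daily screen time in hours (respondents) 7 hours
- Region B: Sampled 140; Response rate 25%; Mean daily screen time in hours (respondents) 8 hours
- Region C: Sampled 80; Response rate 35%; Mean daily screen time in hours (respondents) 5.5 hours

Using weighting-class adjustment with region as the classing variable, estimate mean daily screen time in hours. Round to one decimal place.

With weight = n_sampled/n_responded per class, the weighted class total is n_sampled:
  Region A: 60 × 7 = 420
  Region B: 140 × 8 = 1120
  Region C: 80 × 5.5 = 440
Adjusted estimate = 1980 / 280 = 7.07143 → 7.1.

7.1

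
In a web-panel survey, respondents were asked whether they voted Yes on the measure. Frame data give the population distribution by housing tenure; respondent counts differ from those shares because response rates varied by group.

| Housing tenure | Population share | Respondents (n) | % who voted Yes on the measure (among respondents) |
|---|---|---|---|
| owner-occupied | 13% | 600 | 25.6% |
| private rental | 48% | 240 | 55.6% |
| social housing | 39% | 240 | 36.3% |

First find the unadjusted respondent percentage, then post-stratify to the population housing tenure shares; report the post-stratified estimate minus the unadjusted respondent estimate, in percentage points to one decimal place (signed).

+9.5 percentage points

Without adjustment, the pooled respondent share is:
  (600/1080)×25.6 + (240/1080)×55.6 + (240/1080)×36.3 = 34.6444%
Post-stratifying to population shares instead:
  0.13×25.6 + 0.48×55.6 + 0.39×36.3 = 44.173%
Difference = 44.173 − 34.6444 = 9.5286 pp.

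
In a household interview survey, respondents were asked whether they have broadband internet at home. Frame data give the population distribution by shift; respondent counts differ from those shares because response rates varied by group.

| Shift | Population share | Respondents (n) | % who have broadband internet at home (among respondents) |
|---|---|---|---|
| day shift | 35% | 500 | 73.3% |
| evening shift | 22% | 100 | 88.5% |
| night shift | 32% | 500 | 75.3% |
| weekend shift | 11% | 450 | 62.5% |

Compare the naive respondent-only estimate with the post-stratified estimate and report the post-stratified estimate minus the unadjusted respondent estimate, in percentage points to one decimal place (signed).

Without adjustment, the pooled respondent share is:
  (500/1550)×73.3 + (100/1550)×88.5 + (500/1550)×75.3 + (450/1550)×62.5 = 71.7903%
Post-stratified estimate weights by population shares:
  0.35×73.3 + 0.22×88.5 + 0.32×75.3 + 0.11×62.5 = 76.096%
Difference = 76.096 − 71.7903 = 4.3057 pp.

+4.3 percentage points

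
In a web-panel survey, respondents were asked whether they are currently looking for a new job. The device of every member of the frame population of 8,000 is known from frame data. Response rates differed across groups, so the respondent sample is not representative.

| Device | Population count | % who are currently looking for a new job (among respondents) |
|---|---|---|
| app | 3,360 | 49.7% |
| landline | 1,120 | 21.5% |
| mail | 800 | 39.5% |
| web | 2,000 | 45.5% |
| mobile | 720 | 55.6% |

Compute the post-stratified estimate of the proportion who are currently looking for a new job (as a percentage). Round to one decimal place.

Each cell contributes population-share × respondent value:
  app: (3,360/8,000) × 49.7 = 20.874
  landline: (1,120/8,000) × 21.5 = 3.01
  mail: (800/8,000) × 39.5 = 3.95
  web: (2,000/8,000) × 45.5 = 11.375
  mobile: (720/8,000) × 55.6 = 5.004
Post-stratified estimate = 44.213 → 44.2%.

44.2%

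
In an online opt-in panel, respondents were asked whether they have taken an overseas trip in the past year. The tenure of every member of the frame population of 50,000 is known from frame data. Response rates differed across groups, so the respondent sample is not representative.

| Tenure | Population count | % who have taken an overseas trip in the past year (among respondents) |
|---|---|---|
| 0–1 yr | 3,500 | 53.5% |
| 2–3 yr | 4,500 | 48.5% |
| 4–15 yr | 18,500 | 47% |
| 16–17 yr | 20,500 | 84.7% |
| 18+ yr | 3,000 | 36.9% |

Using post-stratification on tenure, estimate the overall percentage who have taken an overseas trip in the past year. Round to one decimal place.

Post-stratification weights by population share, not respondent share:
  0–1 yr: (3,500/50,000) × 53.5 = 3.745
  2–3 yr: (4,500/50,000) × 48.5 = 4.365
  4–15 yr: (18,500/50,000) × 47 = 17.39
  16–17 yr: (20,500/50,000) × 84.7 = 34.727
  18+ yr: (3,000/50,000) × 36.9 = 2.214
Post-stratified estimate = 62.441 → 62.4%.

62.4%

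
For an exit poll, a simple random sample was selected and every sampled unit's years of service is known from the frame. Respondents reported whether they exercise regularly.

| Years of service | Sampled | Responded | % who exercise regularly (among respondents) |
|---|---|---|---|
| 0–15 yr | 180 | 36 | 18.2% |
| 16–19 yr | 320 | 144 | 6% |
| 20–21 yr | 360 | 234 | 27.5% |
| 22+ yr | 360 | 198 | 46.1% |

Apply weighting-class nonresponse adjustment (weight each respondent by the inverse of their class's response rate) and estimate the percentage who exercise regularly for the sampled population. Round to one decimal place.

Class response rates: 0–15 yr 36/180 = 20%, 16–19 yr 144/320 = 45%, 20–21 yr 234/360 = 65%, 22+ yr 198/360 = 55%.
With weight = n_sampled/n_responded per class, the weighted class total is n_sampled:
  0–15 yr: 180 × 18.2 = 3276
  16–19 yr: 320 × 6 = 1920
  20–21 yr: 360 × 27.5 = 9900
  22+ yr: 360 × 46.1 = 16,596
Adjusted estimate = 31,692 / 1,220 = 25.977 → 26.0%.

26.0%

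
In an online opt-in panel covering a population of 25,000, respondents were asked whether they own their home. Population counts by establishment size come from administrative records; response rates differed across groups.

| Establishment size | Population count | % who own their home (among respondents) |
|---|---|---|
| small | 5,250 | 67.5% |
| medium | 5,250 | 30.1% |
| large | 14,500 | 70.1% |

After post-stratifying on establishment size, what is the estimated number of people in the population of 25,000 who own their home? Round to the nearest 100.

15,300

Estimated count per cell = population count × respondent percentage:
  small: 5,250 × 67.5% = 3543.75
  medium: 5,250 × 30.1% = 1580.25
  large: 14,500 × 70.1% = 10164.5
Estimated total = 15288.5 → 15,300.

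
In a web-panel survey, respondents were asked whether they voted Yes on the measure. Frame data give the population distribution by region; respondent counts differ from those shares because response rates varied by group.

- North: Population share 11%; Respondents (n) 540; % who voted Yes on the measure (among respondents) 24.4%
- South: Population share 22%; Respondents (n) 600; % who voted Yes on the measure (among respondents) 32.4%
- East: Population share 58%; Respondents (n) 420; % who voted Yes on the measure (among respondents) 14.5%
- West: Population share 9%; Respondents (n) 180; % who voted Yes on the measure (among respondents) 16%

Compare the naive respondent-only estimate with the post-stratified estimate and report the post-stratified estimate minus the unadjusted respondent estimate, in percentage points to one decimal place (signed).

Without adjustment, the pooled respondent share is:
  (540/1740)×24.4 + (600/1740)×32.4 + (420/1740)×14.5 + (180/1740)×16 = 23.9%
Post-stratified estimate weights by population shares:
  0.11×24.4 + 0.22×32.4 + 0.58×14.5 + 0.09×16 = 19.662%
Difference = 19.662 − 23.9 = -4.238 pp.

-4.2 percentage points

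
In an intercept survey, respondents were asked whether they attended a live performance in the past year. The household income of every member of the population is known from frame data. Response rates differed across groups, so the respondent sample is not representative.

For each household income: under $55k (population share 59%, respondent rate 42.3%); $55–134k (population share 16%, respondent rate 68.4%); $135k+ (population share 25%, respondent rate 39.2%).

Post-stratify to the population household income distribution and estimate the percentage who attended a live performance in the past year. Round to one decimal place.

45.7%

Weight each group's respondent value by its population share:
  under $55k: 0.59 × 42.3 = 24.957
  $55–134k: 0.16 × 68.4 = 10.944
  $135k+: 0.25 × 39.2 = 9.8
Post-stratified estimate = 45.701 → 45.7%.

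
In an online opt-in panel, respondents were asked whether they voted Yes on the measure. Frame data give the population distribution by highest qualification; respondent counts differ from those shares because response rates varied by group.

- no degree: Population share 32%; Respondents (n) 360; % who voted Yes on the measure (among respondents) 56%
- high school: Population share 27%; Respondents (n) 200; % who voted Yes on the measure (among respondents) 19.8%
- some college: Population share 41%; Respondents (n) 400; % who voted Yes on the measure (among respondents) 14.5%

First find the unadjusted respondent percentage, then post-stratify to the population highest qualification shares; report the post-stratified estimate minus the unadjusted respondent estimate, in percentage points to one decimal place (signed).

Naive respondent-only estimate (weights = respondent counts):
  (360/960)×56 + (200/960)×19.8 + (400/960)×14.5 = 31.1667%
Post-stratifying to population shares instead:
  0.32×56 + 0.27×19.8 + 0.41×14.5 = 29.211%
Difference = 29.211 − 31.1667 = -1.9557 pp.

-2.0 percentage points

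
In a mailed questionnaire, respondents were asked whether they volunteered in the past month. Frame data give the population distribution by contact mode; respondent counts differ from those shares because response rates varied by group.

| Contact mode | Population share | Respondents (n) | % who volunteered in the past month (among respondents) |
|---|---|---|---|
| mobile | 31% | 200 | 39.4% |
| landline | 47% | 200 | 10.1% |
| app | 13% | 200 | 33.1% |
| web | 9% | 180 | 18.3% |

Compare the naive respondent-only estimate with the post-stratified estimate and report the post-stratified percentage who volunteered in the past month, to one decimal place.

22.9%

Unadjusted (pooled respondent) estimate weights by respondent counts:
  (200/780)×39.4 + (200/780)×10.1 + (200/780)×33.1 + (180/780)×18.3 = 25.4026%
Reweighting by population contact mode shares:
  0.31×39.4 + 0.47×10.1 + 0.13×33.1 + 0.09×18.3 = 22.911%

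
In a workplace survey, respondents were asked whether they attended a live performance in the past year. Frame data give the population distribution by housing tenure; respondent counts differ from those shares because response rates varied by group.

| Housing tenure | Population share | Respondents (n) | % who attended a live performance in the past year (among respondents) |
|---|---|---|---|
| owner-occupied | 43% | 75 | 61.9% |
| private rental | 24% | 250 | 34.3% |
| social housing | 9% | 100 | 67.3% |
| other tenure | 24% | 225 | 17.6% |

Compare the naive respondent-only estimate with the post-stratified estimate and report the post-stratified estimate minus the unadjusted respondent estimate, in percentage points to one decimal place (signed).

Without adjustment, the pooled respondent share is:
  (75/650)×61.9 + (250/650)×34.3 + (100/650)×67.3 + (225/650)×17.6 = 36.7808%
Post-stratifying to population shares instead:
  0.43×61.9 + 0.24×34.3 + 0.09×67.3 + 0.24×17.6 = 45.13%
Difference = 45.13 − 36.7808 = 8.3492 pp.

+8.3 percentage points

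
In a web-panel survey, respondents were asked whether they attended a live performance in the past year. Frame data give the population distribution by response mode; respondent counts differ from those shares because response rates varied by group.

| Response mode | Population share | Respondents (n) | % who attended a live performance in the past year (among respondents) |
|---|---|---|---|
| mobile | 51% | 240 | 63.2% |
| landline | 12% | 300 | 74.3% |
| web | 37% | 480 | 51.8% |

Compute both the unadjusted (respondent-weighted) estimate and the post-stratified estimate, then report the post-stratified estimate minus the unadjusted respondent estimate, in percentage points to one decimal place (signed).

-0.8 percentage points

Naive respondent-only estimate (weights = respondent counts):
  (240/1020)×63.2 + (300/1020)×74.3 + (480/1020)×51.8 = 61.1%
Post-stratified estimate weights by population shares:
  0.51×63.2 + 0.12×74.3 + 0.37×51.8 = 60.314%
Difference = 60.314 − 61.1 = -0.786 pp.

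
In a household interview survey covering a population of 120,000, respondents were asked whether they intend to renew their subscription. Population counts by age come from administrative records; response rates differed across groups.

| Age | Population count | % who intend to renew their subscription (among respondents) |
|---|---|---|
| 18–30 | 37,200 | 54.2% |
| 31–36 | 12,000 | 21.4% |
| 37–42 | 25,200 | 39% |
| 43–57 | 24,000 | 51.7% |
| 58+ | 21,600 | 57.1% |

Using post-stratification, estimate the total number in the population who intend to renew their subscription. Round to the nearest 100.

57,300

Each cell contributes its population count × the respondent rate:
  18–30: 37,200 × 54.2% = 20162.4
  31–36: 12,000 × 21.4% = 2568
  37–42: 25,200 × 39% = 9828
  43–57: 24,000 × 51.7% = 12,408
  58+: 21,600 × 57.1% = 12333.6
Estimated total = 57,300 → 57,300.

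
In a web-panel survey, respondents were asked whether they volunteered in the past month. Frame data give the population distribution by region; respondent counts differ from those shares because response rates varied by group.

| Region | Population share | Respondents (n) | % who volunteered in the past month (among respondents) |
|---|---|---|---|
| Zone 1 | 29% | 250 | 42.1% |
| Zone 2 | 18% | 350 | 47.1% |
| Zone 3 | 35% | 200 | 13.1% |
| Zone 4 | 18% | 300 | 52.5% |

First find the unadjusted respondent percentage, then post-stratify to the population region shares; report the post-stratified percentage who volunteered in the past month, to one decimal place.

34.7%

Without adjustment, the pooled respondent share is:
  (250/1100)×42.1 + (350/1100)×47.1 + (200/1100)×13.1 + (300/1100)×52.5 = 41.2545%
Post-stratifying to population shares instead:
  0.29×42.1 + 0.18×47.1 + 0.35×13.1 + 0.18×52.5 = 34.722%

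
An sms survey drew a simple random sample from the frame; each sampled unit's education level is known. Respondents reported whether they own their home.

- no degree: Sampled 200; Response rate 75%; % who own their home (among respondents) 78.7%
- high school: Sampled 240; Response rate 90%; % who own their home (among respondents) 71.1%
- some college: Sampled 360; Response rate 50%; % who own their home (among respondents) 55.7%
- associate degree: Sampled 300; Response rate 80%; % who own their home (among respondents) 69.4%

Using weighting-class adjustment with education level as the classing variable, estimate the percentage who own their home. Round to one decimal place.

67.0%

Weighting each respondent by the inverse class response rate inflates each class back to its sampled size, so the class weight is n_sampled:
  no degree: 200 × 78.7 = 15,740
  high school: 240 × 71.1 = 17,064
  some college: 360 × 55.7 = 20,052
  associate degree: 300 × 69.4 = 20,820
Adjusted estimate = 73,676 / 1,100 = 66.9782 → 67.0%.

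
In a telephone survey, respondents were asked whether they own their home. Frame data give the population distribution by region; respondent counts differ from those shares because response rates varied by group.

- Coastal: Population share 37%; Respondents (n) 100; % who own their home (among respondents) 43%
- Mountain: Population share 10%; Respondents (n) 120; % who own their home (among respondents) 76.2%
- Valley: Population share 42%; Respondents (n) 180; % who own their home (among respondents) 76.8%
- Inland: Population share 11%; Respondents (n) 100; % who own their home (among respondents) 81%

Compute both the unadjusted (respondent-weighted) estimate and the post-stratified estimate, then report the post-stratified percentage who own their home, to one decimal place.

Unadjusted (pooled respondent) estimate weights by respondent counts:
  (100/500)×43 + (120/500)×76.2 + (180/500)×76.8 + (100/500)×81 = 70.736%
Reweighting by population region shares:
  0.37×43 + 0.1×76.2 + 0.42×76.8 + 0.11×81 = 64.696%

64.7%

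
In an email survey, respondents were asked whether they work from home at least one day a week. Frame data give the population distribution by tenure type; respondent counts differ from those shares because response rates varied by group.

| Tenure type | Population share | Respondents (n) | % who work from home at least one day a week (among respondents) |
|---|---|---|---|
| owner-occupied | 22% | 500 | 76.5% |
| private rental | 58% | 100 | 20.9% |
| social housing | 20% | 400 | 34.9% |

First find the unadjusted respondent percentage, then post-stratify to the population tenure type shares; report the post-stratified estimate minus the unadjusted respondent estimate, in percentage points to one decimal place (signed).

Unadjusted (pooled respondent) estimate weights by respondent counts:
  (500/1000)×76.5 + (100/1000)×20.9 + (400/1000)×34.9 = 54.3%
Post-stratifying to population shares instead:
  0.22×76.5 + 0.58×20.9 + 0.2×34.9 = 35.932%
Difference = 35.932 − 54.3 = -18.368 pp.

-18.4 percentage points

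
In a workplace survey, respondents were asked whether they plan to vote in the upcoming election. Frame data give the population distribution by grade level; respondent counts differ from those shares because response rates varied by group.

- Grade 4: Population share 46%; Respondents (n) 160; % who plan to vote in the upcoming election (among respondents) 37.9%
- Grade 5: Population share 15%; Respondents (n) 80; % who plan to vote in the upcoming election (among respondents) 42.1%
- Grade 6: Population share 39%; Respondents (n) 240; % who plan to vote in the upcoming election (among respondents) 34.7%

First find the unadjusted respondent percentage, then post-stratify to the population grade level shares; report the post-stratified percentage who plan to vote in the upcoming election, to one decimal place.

37.3%

Naive respondent-only estimate (weights = respondent counts):
  (160/480)×37.9 + (80/480)×42.1 + (240/480)×34.7 = 37%
Post-stratified estimate weights by population shares:
  0.46×37.9 + 0.15×42.1 + 0.39×34.7 = 37.282%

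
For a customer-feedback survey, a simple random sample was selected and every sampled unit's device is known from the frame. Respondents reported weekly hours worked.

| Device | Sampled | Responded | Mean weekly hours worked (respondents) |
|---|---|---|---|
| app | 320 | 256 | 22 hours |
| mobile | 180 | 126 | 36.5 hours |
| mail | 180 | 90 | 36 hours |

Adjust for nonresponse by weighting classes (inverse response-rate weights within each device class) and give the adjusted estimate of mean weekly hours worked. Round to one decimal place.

29.5

Response rates by class: app 256/320 = 80%, mobile 126/180 = 70%, mail 90/180 = 50%.
With weight = n_sampled/n_responded per class, the weighted class total is n_sampled:
  app: 320 × 22 = 7040
  mobile: 180 × 36.5 = 6570
  mail: 180 × 36 = 6480
Adjusted estimate = 20,090 / 680 = 29.5441 → 29.5.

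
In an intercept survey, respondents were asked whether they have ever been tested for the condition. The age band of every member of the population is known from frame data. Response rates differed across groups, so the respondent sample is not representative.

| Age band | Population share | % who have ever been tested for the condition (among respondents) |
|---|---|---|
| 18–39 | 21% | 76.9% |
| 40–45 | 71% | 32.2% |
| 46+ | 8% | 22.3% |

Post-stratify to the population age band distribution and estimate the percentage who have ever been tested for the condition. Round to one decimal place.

40.8%

Post-stratification weights by population share, not respondent share:
  18–39: 0.21 × 76.9 = 16.149
  40–45: 0.71 × 32.2 = 22.862
  46+: 0.08 × 22.3 = 1.784
Post-stratified estimate = 40.795 → 40.8%.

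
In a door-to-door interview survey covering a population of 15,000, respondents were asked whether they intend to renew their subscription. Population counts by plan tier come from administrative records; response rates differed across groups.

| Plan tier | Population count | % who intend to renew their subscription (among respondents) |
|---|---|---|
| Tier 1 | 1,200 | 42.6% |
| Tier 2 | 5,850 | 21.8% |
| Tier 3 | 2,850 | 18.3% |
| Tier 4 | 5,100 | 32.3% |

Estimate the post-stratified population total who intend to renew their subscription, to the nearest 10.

3,960

Estimated count per cell = population count × respondent percentage:
  Tier 1: 1,200 × 42.6% = 511.2
  Tier 2: 5,850 × 21.8% = 1275.3
  Tier 3: 2,850 × 18.3% = 521.55
  Tier 4: 5,100 × 32.3% = 1647.3
Estimated total = 3955.35 → 3,960.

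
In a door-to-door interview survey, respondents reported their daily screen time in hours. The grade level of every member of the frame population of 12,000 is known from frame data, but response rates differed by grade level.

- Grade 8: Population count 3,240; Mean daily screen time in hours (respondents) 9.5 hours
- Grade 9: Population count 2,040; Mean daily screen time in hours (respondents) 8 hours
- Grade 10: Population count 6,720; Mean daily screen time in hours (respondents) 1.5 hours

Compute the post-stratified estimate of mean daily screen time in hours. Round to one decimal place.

Post-stratification weights by population share, not respondent share:
  Grade 8: (3,240/12,000) × 9.5 = 2.565
  Grade 9: (2,040/12,000) × 8 = 1.36
  Grade 10: (6,720/12,000) × 1.5 = 0.84
Post-stratified estimate = 4.765 → 4.8.

4.8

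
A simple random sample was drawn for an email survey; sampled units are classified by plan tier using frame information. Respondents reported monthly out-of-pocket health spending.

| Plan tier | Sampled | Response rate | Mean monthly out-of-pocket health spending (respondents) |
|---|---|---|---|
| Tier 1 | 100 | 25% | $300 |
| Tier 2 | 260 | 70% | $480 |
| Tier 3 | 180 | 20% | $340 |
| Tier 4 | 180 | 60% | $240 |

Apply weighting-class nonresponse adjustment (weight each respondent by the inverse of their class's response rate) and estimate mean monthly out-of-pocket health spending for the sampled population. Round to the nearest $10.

$360

With weight = n_sampled/n_responded per class, the weighted class total is n_sampled:
  Tier 1: 100 × 300 = 30,000
  Tier 2: 260 × 480 = 124,800
  Tier 3: 180 × 340 = 61,200
  Tier 4: 180 × 240 = 43,200
Adjusted estimate = 259,200 / 720 = 360 → $360.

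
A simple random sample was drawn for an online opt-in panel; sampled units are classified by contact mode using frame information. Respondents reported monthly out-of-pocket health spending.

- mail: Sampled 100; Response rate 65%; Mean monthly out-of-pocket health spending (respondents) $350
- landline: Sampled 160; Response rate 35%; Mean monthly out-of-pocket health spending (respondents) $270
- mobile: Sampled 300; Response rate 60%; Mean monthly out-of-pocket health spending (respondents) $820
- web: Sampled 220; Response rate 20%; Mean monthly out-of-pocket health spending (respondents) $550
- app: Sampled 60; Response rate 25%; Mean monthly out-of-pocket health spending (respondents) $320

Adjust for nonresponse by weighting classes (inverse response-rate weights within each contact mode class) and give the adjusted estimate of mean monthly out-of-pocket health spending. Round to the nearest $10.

Inverse-response-rate weighting restores each class to its sampled count, so class totals weight by n_sampled:
  mail: 100 × 350 = 35,000
  landline: 160 × 270 = 43,200
  mobile: 300 × 820 = 246,000
  web: 220 × 550 = 121,000
  app: 60 × 320 = 19,200
Adjusted estimate = 464,400 / 840 = 552.857 → $550.

$550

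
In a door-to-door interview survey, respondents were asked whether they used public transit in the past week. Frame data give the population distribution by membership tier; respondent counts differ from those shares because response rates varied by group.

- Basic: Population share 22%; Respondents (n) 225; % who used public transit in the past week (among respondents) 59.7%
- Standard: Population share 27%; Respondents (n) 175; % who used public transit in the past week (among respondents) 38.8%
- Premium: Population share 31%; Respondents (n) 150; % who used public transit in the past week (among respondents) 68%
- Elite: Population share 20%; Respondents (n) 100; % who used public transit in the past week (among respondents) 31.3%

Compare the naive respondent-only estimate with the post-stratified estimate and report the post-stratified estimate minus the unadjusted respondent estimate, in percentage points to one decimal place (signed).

Unadjusted (pooled respondent) estimate weights by respondent counts:
  (225/650)×59.7 + (175/650)×38.8 + (150/650)×68 + (100/650)×31.3 = 51.6192%
Post-stratified estimate weights by population shares:
  0.22×59.7 + 0.27×38.8 + 0.31×68 + 0.2×31.3 = 50.95%
Difference = 50.95 − 51.6192 = -0.6692 pp.

-0.7 percentage points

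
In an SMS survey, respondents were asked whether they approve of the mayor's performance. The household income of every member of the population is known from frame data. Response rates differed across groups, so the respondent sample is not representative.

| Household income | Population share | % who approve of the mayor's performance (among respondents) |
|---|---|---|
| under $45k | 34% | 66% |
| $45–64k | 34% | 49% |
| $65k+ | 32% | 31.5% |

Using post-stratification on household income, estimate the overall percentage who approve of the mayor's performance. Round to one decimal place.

49.2%

Post-stratification weights by population share, not respondent share:
  under $45k: 0.34 × 66 = 22.44
  $45–64k: 0.34 × 49 = 16.66
  $65k+: 0.32 × 31.5 = 10.08
Post-stratified estimate = 49.18 → 49.2%.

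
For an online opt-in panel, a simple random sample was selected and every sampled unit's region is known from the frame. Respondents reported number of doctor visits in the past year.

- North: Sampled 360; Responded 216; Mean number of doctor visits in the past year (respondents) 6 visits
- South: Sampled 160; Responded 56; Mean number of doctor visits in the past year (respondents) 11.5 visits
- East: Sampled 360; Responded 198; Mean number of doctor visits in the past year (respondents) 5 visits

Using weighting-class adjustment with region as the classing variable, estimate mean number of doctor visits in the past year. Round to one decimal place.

Class response rates: North 216/360 = 60%, South 56/160 = 35%, East 198/360 = 55%.
Weighting each respondent by the inverse class response rate inflates each class back to its sampled size, so the class weight is n_sampled:
  North: 360 × 6 = 2160
  South: 160 × 11.5 = 1840
  East: 360 × 5 = 1800
Adjusted estimate = 5800 / 880 = 6.59091 → 6.6.

6.6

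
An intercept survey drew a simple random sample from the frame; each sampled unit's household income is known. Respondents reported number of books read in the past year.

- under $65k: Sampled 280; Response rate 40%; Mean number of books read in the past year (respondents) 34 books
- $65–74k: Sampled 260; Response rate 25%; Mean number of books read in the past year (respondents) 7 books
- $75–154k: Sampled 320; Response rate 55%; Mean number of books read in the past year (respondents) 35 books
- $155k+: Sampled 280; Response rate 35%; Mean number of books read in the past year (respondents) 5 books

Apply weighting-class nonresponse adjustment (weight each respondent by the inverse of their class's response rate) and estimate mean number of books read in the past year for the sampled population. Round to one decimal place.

21.0

Inverse-response-rate weighting restores each class to its sampled count, so class totals weight by n_sampled:
  under $65k: 280 × 34 = 9520
  $65–74k: 260 × 7 = 1820
  $75–154k: 320 × 35 = 11,200
  $155k+: 280 × 5 = 1400
Adjusted estimate = 23,940 / 1,140 = 21 → 21.0.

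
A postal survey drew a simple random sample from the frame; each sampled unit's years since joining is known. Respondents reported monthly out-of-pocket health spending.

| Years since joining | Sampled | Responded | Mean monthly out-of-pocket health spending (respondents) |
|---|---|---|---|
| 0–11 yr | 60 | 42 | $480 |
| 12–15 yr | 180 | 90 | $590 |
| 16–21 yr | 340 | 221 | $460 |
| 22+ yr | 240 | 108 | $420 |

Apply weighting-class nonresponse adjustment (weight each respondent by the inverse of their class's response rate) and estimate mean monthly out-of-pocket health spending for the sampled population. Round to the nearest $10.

Response rates by class: 0–11 yr 42/60 = 70%, 12–15 yr 90/180 = 50%, 16–21 yr 221/340 = 65%, 22+ yr 108/240 = 45%.
Each respondent's weight = sampled/responded in their class; summing within a class gives n_sampled, so:
  0–11 yr: 60 × 480 = 28,800
  12–15 yr: 180 × 590 = 106,200
  16–21 yr: 340 × 460 = 156,400
  22+ yr: 240 × 420 = 100,800
Adjusted estimate = 392,200 / 820 = 478.293 → $480.

$480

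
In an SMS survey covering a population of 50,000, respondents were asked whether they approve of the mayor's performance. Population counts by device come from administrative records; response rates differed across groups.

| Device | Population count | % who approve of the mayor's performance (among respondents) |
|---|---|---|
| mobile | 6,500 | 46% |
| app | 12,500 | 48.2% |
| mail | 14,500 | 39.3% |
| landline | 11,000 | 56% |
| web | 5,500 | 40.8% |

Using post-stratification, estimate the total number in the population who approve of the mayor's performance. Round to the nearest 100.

23,100

Estimated count per cell = population count × respondent percentage:
  mobile: 6,500 × 46% = 2990
  app: 12,500 × 48.2% = 6025
  mail: 14,500 × 39.3% = 5698.5
  landline: 11,000 × 56% = 6160
  web: 5,500 × 40.8% = 2244
Estimated total = 23117.5 → 23,100.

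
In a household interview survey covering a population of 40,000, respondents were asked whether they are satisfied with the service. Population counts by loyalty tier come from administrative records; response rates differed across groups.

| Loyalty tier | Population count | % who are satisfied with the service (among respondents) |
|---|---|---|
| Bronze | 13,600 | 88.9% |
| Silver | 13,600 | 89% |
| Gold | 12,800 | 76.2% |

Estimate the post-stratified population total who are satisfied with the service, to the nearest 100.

Each cell contributes its population count × the respondent rate:
  Bronze: 13,600 × 88.9% = 12090.4
  Silver: 13,600 × 89% = 12,104
  Gold: 12,800 × 76.2% = 9753.6
Estimated total = 33,948 → 33,900.

33,900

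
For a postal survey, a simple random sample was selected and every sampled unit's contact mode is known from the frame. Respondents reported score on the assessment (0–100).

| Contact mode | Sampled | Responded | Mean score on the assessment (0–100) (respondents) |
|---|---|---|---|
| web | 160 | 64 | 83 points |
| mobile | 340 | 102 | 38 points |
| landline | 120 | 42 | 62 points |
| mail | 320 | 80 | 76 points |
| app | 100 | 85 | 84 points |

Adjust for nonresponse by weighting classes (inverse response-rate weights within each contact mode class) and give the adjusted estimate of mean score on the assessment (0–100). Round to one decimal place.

Response rates by class: web 64/160 = 40%, mobile 102/340 = 30%, landline 42/120 = 35%, mail 80/320 = 25%, app 85/100 = 85%.
Inverse-response-rate weighting restores each class to its sampled count, so class totals weight by n_sampled:
  web: 160 × 83 = 13,280
  mobile: 340 × 38 = 12,920
  landline: 120 × 62 = 7440
  mail: 320 × 76 = 24,320
  app: 100 × 84 = 8400
Adjusted estimate = 66,360 / 1,040 = 63.8077 → 63.8.

63.8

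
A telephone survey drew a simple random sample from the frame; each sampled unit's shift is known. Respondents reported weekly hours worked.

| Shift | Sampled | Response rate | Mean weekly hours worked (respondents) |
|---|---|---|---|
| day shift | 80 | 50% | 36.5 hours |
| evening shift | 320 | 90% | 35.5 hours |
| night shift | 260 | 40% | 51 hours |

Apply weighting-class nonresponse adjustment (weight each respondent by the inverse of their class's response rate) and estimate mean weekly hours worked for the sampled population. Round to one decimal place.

With weight = n_sampled/n_responded per class, the weighted class total is n_sampled:
  day shift: 80 × 36.5 = 2920
  evening shift: 320 × 35.5 = 11,360
  night shift: 260 × 51 = 13,260
Adjusted estimate = 27,540 / 660 = 41.7273 → 41.7.

41.7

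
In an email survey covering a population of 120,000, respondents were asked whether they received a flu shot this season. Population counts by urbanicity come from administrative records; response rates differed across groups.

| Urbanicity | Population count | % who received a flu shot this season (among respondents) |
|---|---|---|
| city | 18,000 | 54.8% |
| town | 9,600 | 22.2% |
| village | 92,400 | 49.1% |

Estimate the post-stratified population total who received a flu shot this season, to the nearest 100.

57,400

Apply each group's respondent rate to its population count:
  city: 18,000 × 54.8% = 9864
  town: 9,600 × 22.2% = 2131.2
  village: 92,400 × 49.1% = 45368.4
Estimated total = 57363.6 → 57,400.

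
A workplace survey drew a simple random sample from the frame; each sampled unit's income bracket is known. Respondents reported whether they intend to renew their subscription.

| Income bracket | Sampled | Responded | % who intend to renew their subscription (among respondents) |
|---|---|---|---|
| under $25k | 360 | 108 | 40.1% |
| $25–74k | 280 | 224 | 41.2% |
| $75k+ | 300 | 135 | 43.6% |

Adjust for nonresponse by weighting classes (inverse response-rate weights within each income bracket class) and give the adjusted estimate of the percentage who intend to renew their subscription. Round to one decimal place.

41.5%

Class response rates: under $25k 108/360 = 30%, $25–74k 224/280 = 80%, $75k+ 135/300 = 45%.
Each respondent's weight = sampled/responded in their class; summing within a class gives n_sampled, so:
  under $25k: 360 × 40.1 = 14,436
  $25–74k: 280 × 41.2 = 11,536
  $75k+: 300 × 43.6 = 13,080
Adjusted estimate = 39,052 / 940 = 41.5447 → 41.5%.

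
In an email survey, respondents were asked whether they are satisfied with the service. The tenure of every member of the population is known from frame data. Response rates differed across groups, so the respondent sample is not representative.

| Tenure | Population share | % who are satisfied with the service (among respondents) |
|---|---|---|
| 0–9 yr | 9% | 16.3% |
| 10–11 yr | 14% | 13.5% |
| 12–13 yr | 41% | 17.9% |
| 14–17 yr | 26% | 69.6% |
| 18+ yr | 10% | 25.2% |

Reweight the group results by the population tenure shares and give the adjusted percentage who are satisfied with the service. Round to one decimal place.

Post-stratification weights by population share, not respondent share:
  0–9 yr: 0.09 × 16.3 = 1.467
  10–11 yr: 0.14 × 13.5 = 1.89
  12–13 yr: 0.41 × 17.9 = 7.339
  14–17 yr: 0.26 × 69.6 = 18.096
  18+ yr: 0.1 × 25.2 = 2.52
Post-stratified estimate = 31.312 → 31.3%.

31.3%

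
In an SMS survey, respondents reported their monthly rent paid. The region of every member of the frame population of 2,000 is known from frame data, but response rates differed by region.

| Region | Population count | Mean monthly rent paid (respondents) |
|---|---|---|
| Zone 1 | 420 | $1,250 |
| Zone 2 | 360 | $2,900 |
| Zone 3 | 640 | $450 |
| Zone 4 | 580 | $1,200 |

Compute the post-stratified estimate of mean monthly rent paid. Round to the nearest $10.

Post-stratification weights by population share, not respondent share:
  Zone 1: (420/2,000) × 1250 = 262.5
  Zone 2: (360/2,000) × 2900 = 522
  Zone 3: (640/2,000) × 450 = 144
  Zone 4: (580/2,000) × 1200 = 348
Post-stratified estimate = 1276.5 → $1,280.

$1,280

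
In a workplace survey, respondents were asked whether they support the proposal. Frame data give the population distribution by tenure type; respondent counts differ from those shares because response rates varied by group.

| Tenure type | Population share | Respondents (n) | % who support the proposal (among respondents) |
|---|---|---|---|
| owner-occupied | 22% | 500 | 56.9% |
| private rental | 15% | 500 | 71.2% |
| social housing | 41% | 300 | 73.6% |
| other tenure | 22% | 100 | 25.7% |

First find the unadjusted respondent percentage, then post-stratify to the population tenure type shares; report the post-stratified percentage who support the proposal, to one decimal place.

Unadjusted (pooled respondent) estimate weights by respondent counts:
  (500/1400)×56.9 + (500/1400)×71.2 + (300/1400)×73.6 + (100/1400)×25.7 = 63.3571%
Post-stratifying to population shares instead:
  0.22×56.9 + 0.15×71.2 + 0.41×73.6 + 0.22×25.7 = 59.028%

59.0%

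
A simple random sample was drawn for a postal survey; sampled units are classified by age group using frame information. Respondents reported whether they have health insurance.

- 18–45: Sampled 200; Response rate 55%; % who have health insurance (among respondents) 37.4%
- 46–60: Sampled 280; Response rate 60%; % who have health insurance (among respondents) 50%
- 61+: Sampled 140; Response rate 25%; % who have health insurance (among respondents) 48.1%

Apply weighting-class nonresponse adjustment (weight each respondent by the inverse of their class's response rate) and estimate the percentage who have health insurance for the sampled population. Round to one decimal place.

45.5%

Each respondent's weight = sampled/responded in their class; summing within a class gives n_sampled, so:
  18–45: 200 × 37.4 = 7480
  46–60: 280 × 50 = 14,000
  61+: 140 × 48.1 = 6734
Adjusted estimate = 28,214 / 620 = 45.5065 → 45.5%.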